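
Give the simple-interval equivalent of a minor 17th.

Each octave removed subtracts seven from the number: 17 − 14 = 3.
That makes a minor seventeenth a compound minor third — 2 octaves plus a minor third.

m3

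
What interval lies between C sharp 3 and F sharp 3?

perfect fourth

C to F spans four letter names (C-D-E-F) — that makes it a fourth of some quality.
C#3 to F#3 is 5 semitones, matching the perfect fourth exactly, so the quality is perfect.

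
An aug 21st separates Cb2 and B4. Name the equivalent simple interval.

Each octave removed subtracts seven from the number: 21 − 14 = 7.
That makes an augmented twenty-first a compound augmented seventh — 2 octaves plus an augmented seventh.

augmented seventh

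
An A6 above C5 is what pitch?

A#5

The sixth takes the letter from C up to A.
Moving 10 semitones up from C5 (the size of an augmented sixth) reaches A#5.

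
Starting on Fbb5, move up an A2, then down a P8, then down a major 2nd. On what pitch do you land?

Fb4

Up an augmented second from Fbb5: Gb5 (3 semitones up).
Down a perfect octave from Gb5: Gb4 (12 semitones down).
Down a major second from Gb4: Fb4 (2 semitones down).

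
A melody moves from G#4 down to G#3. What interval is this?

perfect octave

Descending from G#4 to G#3 is the same interval as ascending G#3 to G#4.
G to G is the same letter name, plus an octave: an octave.
The perfect octave spans 12 semitones, and G#3 to G#4 is exactly 12 semitones — so this is a perfect octave.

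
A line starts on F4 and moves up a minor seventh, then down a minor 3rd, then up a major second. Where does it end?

A minor seventh up from F4 is Eb5.
Eb5 down a minor third → C5 (3 semitones).
C5 up a major second → D5 (2 semitones).

D5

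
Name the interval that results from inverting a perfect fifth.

Inverted interval numbers add to nine, so a fifth pairs with a fourth (5 + 4 = 9).
And perfect stays perfect under inversion, so we get a perfect fourth.

P4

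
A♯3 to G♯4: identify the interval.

A to G spans seven letter names (A-B-C-D-E-F-G), so the interval is some kind of seventh.
A#3 to G#4 is 10 semitones, a half step short of the major seventh (11), so this is minor.

minor seventh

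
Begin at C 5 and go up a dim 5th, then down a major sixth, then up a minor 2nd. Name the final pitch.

C double-flat 5

A diminished fifth up from C5 is Gb5.
A major sixth down from Gb5 is Bbb4.
A minor second up from Bbb4 is Cbb5.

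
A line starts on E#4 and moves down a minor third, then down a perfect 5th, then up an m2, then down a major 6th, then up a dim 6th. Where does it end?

Gb3

A minor third down from E#4 is C##4.
A perfect fifth down from C##4 is F##3.
Up a minor second from F##3: G#3 (1 semitone up).
A major sixth down from G#3 is B2.
A diminished sixth up from B2 is Gb3.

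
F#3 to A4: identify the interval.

m10

F to A spans three letter names (F-G-A), plus an octave — that makes it a tenth of some quality.
F#3 to A4 is 15 semitones, a half step short of the major tenth (16), so this is minor.
(Equivalently, a compound minor third: a minor third plus an octave.)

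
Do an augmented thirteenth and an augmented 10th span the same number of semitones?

An augmented thirteenth is 22 semitones but an augmented tenth is 17 semitones — different sizes.

No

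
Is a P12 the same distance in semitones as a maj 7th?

A perfect twelfth is 19 semitones but a major seventh is 11 semitones — different sizes.

No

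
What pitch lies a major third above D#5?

Three letter names up from D: F.
Moving 4 semitones up from D#5 (the size of a major third) reaches F##5.

F##5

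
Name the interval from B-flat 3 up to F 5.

B to F spans five letter names (B-C-D-E-F), plus an octave: a twelfth.
Counting semitones, Bb3→F5 is 19, which is the perfect twelfth.
(Equivalently, a compound perfect fifth: a perfect fifth plus an octave.)

P12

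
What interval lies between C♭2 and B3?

A14

C to B spans seven letter names (C-D-E-F-G-A-B), plus an octave — that makes it a fourteenth of some quality.
A major fourteenth would be 23 semitones; Cb2 to B3 is 24, one semitone wider, so the interval is augmented.
(Equivalently, a compound augmented seventh: an augmented seventh plus an octave.)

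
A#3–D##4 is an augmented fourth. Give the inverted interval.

diminished 5th

The rule of nine gives the new number: 9 − 4 = 5, so a fourth becomes a fifth.
And augmented becomes diminished under inversion, so we get a diminished fifth.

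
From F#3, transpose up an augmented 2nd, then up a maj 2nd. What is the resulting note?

An augmented second up from F#3 is G##3.
G##3 up a major second → A##3 (2 semitones).

A##3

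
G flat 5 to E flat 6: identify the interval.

M6

G to E spans six letter names (G-A-B-C-D-E): a sixth.
Counting semitones, Gb5→Eb6 is 9, which is the major sixth.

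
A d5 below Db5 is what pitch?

Five letter names down from D: G.
Moving 6 semitones down from Db5 (the size of a diminished fifth) reaches G4.

G4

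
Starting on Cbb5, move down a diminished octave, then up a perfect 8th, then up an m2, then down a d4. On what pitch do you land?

A diminished octave down from Cbb5 is Cb4.
Cb4 up a perfect octave → Cb5 (12 semitones).
A minor second up from Cb5 is Dbb5.
Down a diminished fourth from Dbb5: Ab4 (4 semitones down).

Ab4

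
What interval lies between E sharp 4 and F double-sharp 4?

major second

E to F spans two letter names (E-F): a second.
The major second spans 2 semitones, and E#4 to F##4 is exactly 2 semitones — so this is a major second.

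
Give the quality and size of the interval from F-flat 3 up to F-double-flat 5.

diminished fifteenth

F to F is the same letter name, plus 2 octaves — that makes it a fifteenth of some quality.
Fb3 to Fbb5 spans 23 semitones — one semitone narrower than the perfect fifteenth (24) — giving a diminished fifteenth.
(Equivalently, a compound diminished octave: a diminished octave plus an octave.)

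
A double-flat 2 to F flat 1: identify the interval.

Descending from Abb2 to Fb1 is the same interval as ascending Fb1 to Abb2.
F to A spans three letter names (F-G-A), plus an octave — that makes it a tenth of some quality.
A major tenth would be 16 semitones, but Fb1 to Abb2 is 15 — one semitone narrower, making it a minor tenth.
(Equivalently, a compound minor third: a minor third plus an octave.)

m10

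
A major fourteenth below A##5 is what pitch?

Counting seven letter names plus an octave down from A lands on B.
A major fourteenth is 23 semitones; 23 semitones down from A##5 gives B#3.

B#3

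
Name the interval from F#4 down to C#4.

Descending from F#4 to C#4 is the same interval as ascending C#4 to F#4.
C to F spans four letter names (C-D-E-F), so the interval is some kind of fourth.
Counting semitones, C#4→F#4 is 5, which is the perfect fourth.

P4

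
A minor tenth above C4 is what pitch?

The tenth's letter: C up three letter names plus an octave → E.
Moving 15 semitones up from C4 (the size of a minor tenth) reaches Eb5.

Eb5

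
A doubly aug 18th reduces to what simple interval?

Each octave removed subtracts seven from the number: 18 − 14 = 4.
So a doubly augmented eighteenth is 2 octaves plus a doubly augmented fourth. The quality is unchanged.

doubly augmented 4th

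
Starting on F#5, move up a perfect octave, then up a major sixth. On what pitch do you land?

A perfect octave up from F#5 is F#6.
F#6 up a major sixth → D#7 (9 semitones).

D#7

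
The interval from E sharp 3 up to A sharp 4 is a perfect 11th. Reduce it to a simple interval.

perfect fourth

Take out an octave (7 from the number): 11 − 7 = 4.
Quality carries through unchanged, so the simple form is a perfect fourth.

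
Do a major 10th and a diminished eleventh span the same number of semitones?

A major tenth spans 16 semitones, and a diminished eleventh also spans 16 semitones — they're enharmonic.

Yes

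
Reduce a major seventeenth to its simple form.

major 3rd

Take out 2 octaves (14 from the number): 17 − 14 = 3.
So a major seventeenth is 2 octaves plus a major third. The quality is unchanged.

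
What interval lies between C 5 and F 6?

C to F spans four letter names (C-D-E-F), plus an octave, so the interval is some kind of eleventh.
Counting semitones, C5→F6 is 17, which is the perfect eleventh.
(Equivalently, a compound perfect fourth: a perfect fourth plus an octave.)

perfect eleventh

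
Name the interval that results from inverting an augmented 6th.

d3

Interval numbers invert to sum to nine: 6 + 3 = 9, so a sixth inverts to a third.
Quality inverts too: augmented becomes diminished. That makes the inversion a diminished third.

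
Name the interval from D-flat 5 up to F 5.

M3

D to F spans three letter names (D-E-F) — that makes it a third of some quality.
Counting semitones, Db5→F5 is 4, which is the major third.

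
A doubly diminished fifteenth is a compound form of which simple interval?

Take out an octave (7 from the number): 15 − 7 = 8.
That makes a doubly diminished fifteenth a compound doubly diminished octave — an octave plus a doubly diminished octave.

dd8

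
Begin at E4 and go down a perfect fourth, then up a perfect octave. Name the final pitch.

B4

Down a perfect fourth from E4: B3 (5 semitones down).
Up a perfect octave from B3: B4 (12 semitones up).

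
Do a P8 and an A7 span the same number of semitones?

A perfect octave spans 12 semitones, and an augmented seventh also spans 12 semitones — they're enharmonic.

Yes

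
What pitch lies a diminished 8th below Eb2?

E1

The letter stays E (same as the start), shifted an octave down.
Moving 11 semitones down from Eb2 (the size of a diminished octave) reaches E1.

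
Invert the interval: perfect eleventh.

P5

First reduce the compound perfect eleventh to its simple form, a perfect fourth.
Interval numbers invert to sum to nine: 4 + 5 = 9, so a fourth inverts to a fifth.
The quality also flips — perfect stays perfect — giving a perfect fifth.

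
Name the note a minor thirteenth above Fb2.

Dbb4

Counting six letter names plus an octave up from F lands on D.
Moving 20 semitones up from Fb2 (the size of a minor thirteenth) reaches Dbb4.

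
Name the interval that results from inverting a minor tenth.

First reduce the compound minor tenth to its simple form, a minor third.
Inverted interval numbers add to nine, so a third pairs with a sixth (3 + 6 = 9).
And minor becomes major under inversion, so we get a major sixth.

major sixth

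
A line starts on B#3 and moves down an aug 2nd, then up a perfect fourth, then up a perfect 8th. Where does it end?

D5

Down an augmented second from B#3: A3 (3 semitones down).
Up a perfect fourth from A3: D4 (5 semitones up).
Up a perfect octave from D4: D5 (12 semitones up).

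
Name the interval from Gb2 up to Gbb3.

G to G is the same letter name, plus an octave, so the interval is some kind of octave.
Gb2 to Gbb3 spans 11 semitones — one semitone narrower than the perfect octave (12) — giving a diminished octave.

diminished 8th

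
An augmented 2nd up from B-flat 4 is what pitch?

C-sharp 5

The second takes the letter from B up to C.
Moving 3 semitones up from Bb4 (the size of an augmented second) reaches C#5.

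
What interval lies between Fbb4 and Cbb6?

P12

F to C spans five letter names (F-G-A-B-C), plus an octave — that makes it a twelfth of some quality.
Counting semitones, Fbb4→Cbb6 is 19, which is the perfect twelfth.
(Equivalently, a compound perfect fifth: a perfect fifth plus an octave.)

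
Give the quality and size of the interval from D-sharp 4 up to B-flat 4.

d6

D to B spans six letter names (D-E-F-G-A-B) — that makes it a sixth of some quality.
A major sixth would be 9 semitones; D#4 to Bb4 is 7, two semitones narrower, so the interval is diminished.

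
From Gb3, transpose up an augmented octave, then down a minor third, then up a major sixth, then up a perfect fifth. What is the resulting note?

Gb3 up an augmented octave → G4 (13 semitones).
Down a minor third from G4: E4 (3 semitones down).
E4 up a major sixth → C#5 (9 semitones).
Up a perfect fifth from C#5: G#5 (7 semitones up).

G#5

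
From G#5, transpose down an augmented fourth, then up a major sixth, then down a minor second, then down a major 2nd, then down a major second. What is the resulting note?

G#5 down an augmented fourth → D5 (6 semitones).
Up a major sixth from D5: B5 (9 semitones up).
A minor second down from B5 is A#5.
A major second down from A#5 is G#5.
G#5 down a major second → F#5 (2 semitones).

F#5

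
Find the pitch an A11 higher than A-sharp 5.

The eleventh's letter: A up four letter names plus an octave → D.
An augmented eleventh is 18 semitones; 18 semitones up from A#5 gives D##7.

D-double-sharp 7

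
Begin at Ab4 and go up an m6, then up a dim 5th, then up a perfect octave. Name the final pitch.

A minor sixth up from Ab4 is Fb5.
Fb5 up a diminished fifth → Cbb6 (6 semitones).
Up a perfect octave from Cbb6: Cbb7 (12 semitones up).

Cbb7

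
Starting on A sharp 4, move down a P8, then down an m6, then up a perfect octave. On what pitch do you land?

C double-sharp 4

A perfect octave down from A#4 is A#3.
A minor sixth down from A#3 is C##3.
C##3 up a perfect octave → C##4 (12 semitones).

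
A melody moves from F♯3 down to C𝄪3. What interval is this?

Descending from F#3 to C##3 is the same interval as ascending C##3 to F#3.
C to F spans four letter names (C-D-E-F) — that makes it a fourth of some quality.
The perfect fourth is 5 semitones; here we have 4, one semitone narrower: diminished.

diminished fourth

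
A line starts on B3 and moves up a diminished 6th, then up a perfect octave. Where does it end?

Up a diminished sixth from B3: Gb4 (7 semitones up).
A perfect octave up from Gb4 is Gb5.

Gb5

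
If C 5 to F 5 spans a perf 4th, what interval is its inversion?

Inverted interval numbers add to nine, so a fourth pairs with a fifth (4 + 5 = 9).
The quality also flips — perfect stays perfect — giving a perfect fifth.

perfect 5th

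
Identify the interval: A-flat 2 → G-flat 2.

M2

Descending from Ab2 to Gb2 is the same interval as ascending Gb2 to Ab2.
G to A spans two letter names (G-A) — that makes it a second of some quality.
Counting semitones, Gb2→Ab2 is 2, which is the major second.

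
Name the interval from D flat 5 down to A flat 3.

perfect eleventh

Descending from Db5 to Ab3 is the same interval as ascending Ab3 to Db5.
A to D spans four letter names (A-B-C-D), plus an octave, so the interval is some kind of eleventh.
The perfect eleventh spans 17 semitones, and Ab3 to Db5 is exactly 17 semitones — so this is a perfect eleventh.
(Equivalently, a compound perfect fourth: a perfect fourth plus an octave.)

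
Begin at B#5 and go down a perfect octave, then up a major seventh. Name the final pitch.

A perfect octave down from B#5 is B#4.
A major seventh up from B#4 is A##5.

A##5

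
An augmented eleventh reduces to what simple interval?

Take out an octave (7 from the number): 11 − 7 = 4.
So an augmented eleventh is an octave plus an augmented fourth. The quality is unchanged.

augmented fourth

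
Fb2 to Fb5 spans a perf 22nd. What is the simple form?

Take out 2 octaves (14 from the number): 22 − 14 = 8.
So a perfect twenty-second is 2 octaves plus a perfect octave. The quality is unchanged.

perfect 8th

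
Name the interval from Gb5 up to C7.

G to C spans four letter names (G-A-B-C), plus an octave, so the interval is some kind of eleventh.
The perfect eleventh is 17 semitones; here we have 18, one semitone wider: augmented.
(Equivalently, a compound augmented fourth: an augmented fourth plus an octave.)

augmented 11th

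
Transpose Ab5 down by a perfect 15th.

The letter stays A (same as the start), shifted two octaves down.
Moving 24 semitones down from Ab5 (the size of a perfect fifteenth) reaches Ab3.

Ab3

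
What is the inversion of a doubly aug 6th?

doubly diminished third

Interval numbers invert to sum to nine: 6 + 3 = 9, so a sixth inverts to a third.
And doubly augmented becomes doubly diminished under inversion, so we get a doubly diminished third.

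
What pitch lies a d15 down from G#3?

G##1

For a fifteenth the letter name doesn't change: still G, two octaves down.
A diminished fifteenth spans 23 semitones, so from G#3 the target pitch is G##1.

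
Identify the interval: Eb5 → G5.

major 3rd

E to G spans three letter names (E-F-G): a third.
The major third spans 4 semitones, and Eb5 to G5 is exactly 4 semitones — so this is a major third.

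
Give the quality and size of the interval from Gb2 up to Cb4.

G to C spans four letter names (G-A-B-C), plus an octave: an eleventh.
Gb2 to Cb4 is 17 semitones, matching the perfect eleventh exactly, so the quality is perfect.
(Equivalently, a compound perfect fourth: a perfect fourth plus an octave.)

perfect eleventh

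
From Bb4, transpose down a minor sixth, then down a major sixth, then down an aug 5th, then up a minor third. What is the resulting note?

Dbb3

Down a minor sixth from Bb4: D4 (8 semitones down).
A major sixth down from D4 is F3.
An augmented fifth down from F3 is Bbb2.
Up a minor third from Bbb2: Dbb3 (3 semitones up).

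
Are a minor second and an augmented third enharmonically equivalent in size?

No

A minor second spans 1 semitone; an augmented third spans 5 semitones. They differ by 4.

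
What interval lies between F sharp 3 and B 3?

F to B spans four letter names (F-G-A-B): a fourth.
Counting semitones, F#3→B3 is 5, which is the perfect fourth.

perfect 4th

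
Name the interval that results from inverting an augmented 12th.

First reduce the compound augmented twelfth to its simple form, an augmented fifth.
Inverted interval numbers add to nine, so a fifth pairs with a fourth (5 + 4 = 9).
Quality inverts too: augmented becomes diminished. That makes the inversion a diminished fourth.

d4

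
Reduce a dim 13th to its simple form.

d6

Take out an octave (7 from the number): 13 − 7 = 6.
That makes a diminished thirteenth a compound diminished sixth — an octave plus a diminished sixth.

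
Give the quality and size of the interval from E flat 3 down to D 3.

m2

Descending from Eb3 to D3 is the same interval as ascending D3 to Eb3.
D to E spans two letter names (D-E): a second.
At 1 semitone, D3→Eb3 falls one short of a major second: minor.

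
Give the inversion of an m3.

major sixth

The rule of nine gives the new number: 9 − 3 = 6, so a third becomes a sixth.
Quality inverts too: minor becomes major. That makes the inversion a major sixth.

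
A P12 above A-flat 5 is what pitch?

E-flat 7

Five letters up from A (plus an octave) reaches E.
Moving 19 semitones up from Ab5 (the size of a perfect twelfth) reaches Eb7.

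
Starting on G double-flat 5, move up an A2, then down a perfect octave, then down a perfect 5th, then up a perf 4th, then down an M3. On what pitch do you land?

E double-flat 4

Gbb5 up an augmented second → Ab5 (3 semitones).
Ab5 down a perfect octave → Ab4 (12 semitones).
A perfect fifth down from Ab4 is Db4.
Db4 up a perfect fourth → Gb4 (5 semitones).
A major third down from Gb4 is Ebb4.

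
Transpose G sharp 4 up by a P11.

The eleventh's letter: G up four letter names plus an octave → C.
A perfect eleventh is 17 semitones; 17 semitones up from G#4 gives C#6.

C sharp 6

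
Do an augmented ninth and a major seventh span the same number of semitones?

15 semitones (augmented ninth) vs 11 semitones (major seventh): not equal.

No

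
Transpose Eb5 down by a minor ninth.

D4

The ninth's letter: E down two letter names plus an octave → D.
A minor ninth spans 13 semitones, so from Eb5 the target pitch is D4.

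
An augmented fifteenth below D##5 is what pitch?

D#3

The letter stays D (same as the start), shifted two octaves down.
An augmented fifteenth is 25 semitones; 25 semitones down from D##5 gives D#3.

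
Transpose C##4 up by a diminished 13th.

The thirteenth's letter: C up six letter names plus an octave → A.
A diminished thirteenth is 19 semitones; 19 semitones up from C##4 gives A5.

A5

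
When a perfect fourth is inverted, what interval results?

Inverted interval numbers add to nine, so a fourth pairs with a fifth (4 + 5 = 9).
And perfect stays perfect under inversion, so we get a perfect fifth.

P5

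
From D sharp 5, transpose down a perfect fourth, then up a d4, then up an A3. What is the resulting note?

F double-sharp 5

A perfect fourth down from D#5 is A#4.
Up a diminished fourth from A#4: D5 (4 semitones up).
An augmented third up from D5 is F##5.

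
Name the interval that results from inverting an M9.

First reduce the compound major ninth to its simple form, a major second.
Interval numbers invert to sum to nine: 2 + 7 = 9, so a second inverts to a seventh.
Quality inverts too: major becomes minor. That makes the inversion a minor seventh.

m7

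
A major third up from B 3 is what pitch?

The third takes the letter from B up to D.
A major third is 4 semitones; 4 semitones up from B3 gives D#4.

D-sharp 4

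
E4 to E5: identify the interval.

perfect 8th

E to E is the same letter name, plus an octave — that makes it an octave of some quality.
E4 to E5 is 12 semitones, matching the perfect octave exactly, so the quality is perfect.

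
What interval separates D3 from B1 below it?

Descending from D3 to B1 is the same interval as ascending B1 to D3.
B to D spans three letter names (B-C-D), plus an octave — that makes it a tenth of some quality.
A major tenth would be 16 semitones, but B1 to D3 is 15 — one semitone narrower, making it a minor tenth.
(Equivalently, a compound minor third: a minor third plus an octave.)

minor tenth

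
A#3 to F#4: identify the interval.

minor sixth

A to F spans six letter names (A-B-C-D-E-F), so the interval is some kind of sixth.
At 8 semitones, A#3→F#4 falls one short of a major sixth: minor.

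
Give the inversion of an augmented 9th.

d7

First reduce the compound augmented ninth to its simple form, an augmented second.
The rule of nine gives the new number: 9 − 2 = 7, so a second becomes a seventh.
Quality inverts too: augmented becomes diminished. That makes the inversion a diminished seventh.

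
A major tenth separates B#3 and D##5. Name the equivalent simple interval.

Subtracting seven from the interval number removes an octave: 10 − 7 = 3.
So a major tenth is an octave plus a major third. The quality is unchanged.

M3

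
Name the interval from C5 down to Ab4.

major third

Descending from C5 to Ab4 is the same interval as ascending Ab4 to C5.
A to C spans three letter names (A-B-C), so the interval is some kind of third.
Ab4 to C5 is 4 semitones, matching the major third exactly, so the quality is major.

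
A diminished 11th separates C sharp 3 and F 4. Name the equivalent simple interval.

diminished fourth

Take out an octave (7 from the number): 11 − 7 = 4.
So a diminished eleventh is an octave plus a diminished fourth. The quality is unchanged.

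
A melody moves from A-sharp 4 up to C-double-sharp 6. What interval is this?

A to C spans three letter names (A-B-C), plus an octave, so the interval is some kind of tenth.
Counting semitones, A#4→C##6 is 16, which is the major tenth.
(Equivalently, a compound major third: a major third plus an octave.)

M10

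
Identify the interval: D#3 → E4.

D to E spans two letter names (D-E), plus an octave: a ninth.
At 13 semitones, D#3→E4 falls one short of a major ninth: minor.
(Equivalently, a compound minor second: a minor second plus an octave.)

minor ninth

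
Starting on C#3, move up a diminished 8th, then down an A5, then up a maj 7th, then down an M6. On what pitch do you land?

Gb3

C#3 up a diminished octave → C4 (11 semitones).
C4 down an augmented fifth → Fb3 (8 semitones).
A major seventh up from Fb3 is Eb4.
A major sixth down from Eb4 is Gb3.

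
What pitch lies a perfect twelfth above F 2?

Five letters up from F (plus an octave) reaches C.
A perfect twelfth spans 19 semitones, so from F2 the target pitch is C4.

C 4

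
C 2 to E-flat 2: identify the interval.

C to E spans three letter names (C-D-E) — that makes it a third of some quality.
A major third would be 4 semitones, but C2 to Eb2 is 3 — one semitone narrower, making it a minor third.

minor 3rd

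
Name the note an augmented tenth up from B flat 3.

Counting three letter names plus an octave up from B lands on D.
An augmented tenth is 17 semitones; 17 semitones up from Bb3 gives D#5.

D sharp 5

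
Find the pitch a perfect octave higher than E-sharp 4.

E-sharp 5

An octave keeps the letter name E, an octave up from E.
A perfect octave is 12 semitones; 12 semitones up from E#4 gives E#5.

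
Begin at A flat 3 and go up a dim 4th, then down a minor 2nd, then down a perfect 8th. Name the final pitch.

Ab3 up a diminished fourth → Dbb4 (4 semitones).
Down a minor second from Dbb4: Cb4 (1 semitone down).
Cb4 down a perfect octave → Cb3 (12 semitones).

C flat 3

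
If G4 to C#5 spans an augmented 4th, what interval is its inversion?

d5

Inverted interval numbers add to nine, so a fourth pairs with a fifth (4 + 5 = 9).
Quality inverts too: augmented becomes diminished. That makes the inversion a diminished fifth.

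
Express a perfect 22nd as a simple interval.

Each octave removed subtracts seven from the number: 22 − 14 = 8.
Quality carries through unchanged, so the simple form is a perfect octave.

perfect octave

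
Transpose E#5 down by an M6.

G#4

Six letter names down from E: G.
A major sixth spans 9 semitones, so from E#5 the target pitch is G#4.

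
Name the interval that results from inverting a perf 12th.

First reduce the compound perfect twelfth to its simple form, a perfect fifth.
Interval numbers invert to sum to nine: 5 + 4 = 9, so a fifth inverts to a fourth.
The quality also flips — perfect stays perfect — giving a perfect fourth.

perfect fourth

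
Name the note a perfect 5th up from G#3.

D#4

Counting five letter names up from G lands on D.
A perfect fifth is 7 semitones; 7 semitones up from G#3 gives D#4.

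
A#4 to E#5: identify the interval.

A to E spans five letter names (A-B-C-D-E): a fifth.
The perfect fifth spans 7 semitones, and A#4 to E#5 is exactly 7 semitones — so this is a perfect fifth.

perfect fifth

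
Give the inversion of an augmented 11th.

diminished 5th

First reduce the compound augmented eleventh to its simple form, an augmented fourth.
Inverted interval numbers add to nine, so a fourth pairs with a fifth (4 + 5 = 9).
The quality also flips — augmented becomes diminished — giving a diminished fifth.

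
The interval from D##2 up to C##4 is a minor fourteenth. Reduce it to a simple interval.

Each octave removed subtracts seven from the number: 14 − 7 = 7.
That makes a minor fourteenth a compound minor seventh — an octave plus a minor seventh.

m7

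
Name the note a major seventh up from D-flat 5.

C 6

Seven letter names up from D: C.
A major seventh spans 11 semitones, so from Db5 the target pitch is C6.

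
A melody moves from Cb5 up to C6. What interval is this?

augmented 8th

C to C is the same letter name, plus an octave, so the interval is some kind of octave.
A perfect octave would be 12 semitones; Cb5 to C6 is 13, one semitone wider, so the interval is augmented.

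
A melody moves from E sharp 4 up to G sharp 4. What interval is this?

E to G spans three letter names (E-F-G), so the interval is some kind of third.
E#4 to G#4 is 3 semitones, a half step short of the major third (4), so this is minor.

minor 3rd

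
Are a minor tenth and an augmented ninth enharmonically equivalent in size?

A minor tenth = 15 semitones = an augmented ninth; enharmonically equal.

Yes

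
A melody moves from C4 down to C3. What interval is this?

perfect octave

Descending from C4 to C3 is the same interval as ascending C3 to C4.
C to C is the same letter name, plus an octave, so the interval is some kind of octave.
Counting semitones, C3→C4 is 12, which is the perfect octave.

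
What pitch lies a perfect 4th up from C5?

F5

The fourth takes the letter from C up to F.
A perfect fourth spans 5 semitones, so from C5 the target pitch is F5.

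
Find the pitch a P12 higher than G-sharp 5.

Counting five letter names plus an octave up from G lands on D.
Moving 19 semitones up from G#5 (the size of a perfect twelfth) reaches D#7.

D-sharp 7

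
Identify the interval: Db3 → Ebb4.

minor ninth

D to E spans two letter names (D-E), plus an octave — that makes it a ninth of some quality.
A major ninth would be 14 semitones, but Db3 to Ebb4 is 13 — one semitone narrower, making it a minor ninth.
(Equivalently, a compound minor second: a minor second plus an octave.)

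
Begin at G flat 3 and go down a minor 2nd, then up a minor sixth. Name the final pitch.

D flat 4

A minor second down from Gb3 is F3.
F3 up a minor sixth → Db4 (8 semitones).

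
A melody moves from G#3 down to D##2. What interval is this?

Descending from G#3 to D##2 is the same interval as ascending D##2 to G#3.
D to G spans four letter names (D-E-F-G), plus an octave, so the interval is some kind of eleventh.
D##2 to G#3 spans 16 semitones — one semitone narrower than the perfect eleventh (17) — giving a diminished eleventh.
(Equivalently, a compound diminished fourth: a diminished fourth plus an octave.)

diminished eleventh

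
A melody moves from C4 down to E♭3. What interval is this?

major sixth

Descending from C4 to Eb3 is the same interval as ascending Eb3 to C4.
E to C spans six letter names (E-F-G-A-B-C) — that makes it a sixth of some quality.
Counting semitones, Eb3→C4 is 9, which is the major sixth.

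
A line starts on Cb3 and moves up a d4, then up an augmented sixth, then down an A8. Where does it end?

Dbb3

A diminished fourth up from Cb3 is Fbb3.
An augmented sixth up from Fbb3 is Db4.
Down an augmented octave from Db4: Dbb3 (13 semitones down).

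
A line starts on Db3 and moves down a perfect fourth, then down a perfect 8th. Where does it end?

A perfect fourth down from Db3 is Ab2.
Down a perfect octave from Ab2: Ab1 (12 semitones down).

Ab1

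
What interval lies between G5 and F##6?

G to F spans seven letter names (G-A-B-C-D-E-F): a seventh.
G5 to F##6 spans 12 semitones — one semitone wider than the major seventh (11) — giving an augmented seventh.

augmented seventh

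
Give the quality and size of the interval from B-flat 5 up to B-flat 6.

perfect octave

B to B is the same letter name, plus an octave: an octave.
The perfect octave spans 12 semitones, and Bb5 to Bb6 is exactly 12 semitones — so this is a perfect octave.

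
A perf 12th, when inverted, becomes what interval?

First reduce the compound perfect twelfth to its simple form, a perfect fifth.
The rule of nine gives the new number: 9 − 5 = 4, so a fifth becomes a fourth.
The quality also flips — perfect stays perfect — giving a perfect fourth.

perfect 4th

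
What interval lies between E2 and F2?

E to F spans two letter names (E-F) — that makes it a second of some quality.
At 1 semitone, E2→F2 falls one short of a major second: minor.

minor 2nd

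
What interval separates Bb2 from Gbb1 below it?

A10

Descending from Bb2 to Gbb1 is the same interval as ascending Gbb1 to Bb2.
G to B spans three letter names (G-A-B), plus an octave — that makes it a tenth of some quality.
Gbb1 to Bb2 spans 17 semitones — one semitone wider than the major tenth (16) — giving an augmented tenth.
(Equivalently, a compound augmented third: an augmented third plus an octave.)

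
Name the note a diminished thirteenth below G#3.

The thirteenth's letter: G down six letter names plus an octave → B.
Moving 19 semitones down from G#3 (the size of a diminished thirteenth) reaches B##1.

B##1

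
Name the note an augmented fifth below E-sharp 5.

A 4

Counting five letter names down from E lands on A.
An augmented fifth is 8 semitones; 8 semitones down from E#5 gives A4.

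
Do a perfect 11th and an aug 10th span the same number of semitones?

Yes

Both span 17 semitones: a perfect eleventh and an augmented tenth are the same chromatic distance.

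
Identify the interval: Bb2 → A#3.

B to A spans seven letter names (B-C-D-E-F-G-A) — that makes it a seventh of some quality.
Bb2 to A#3 spans 12 semitones — one semitone wider than the major seventh (11) — giving an augmented seventh.

A7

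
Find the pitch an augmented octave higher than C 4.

C sharp 5

The letter stays C (same as the start), shifted an octave up.
An augmented octave spans 13 semitones, so from C4 the target pitch is C#5.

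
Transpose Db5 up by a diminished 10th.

Fbb6

Three letters up from D (plus an octave) reaches F.
A diminished tenth spans 14 semitones, so from Db5 the target pitch is Fbb6.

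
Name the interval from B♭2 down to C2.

Descending from Bb2 to C2 is the same interval as ascending C2 to Bb2.
C to B spans seven letter names (C-D-E-F-G-A-B), so the interval is some kind of seventh.
At 10 semitones, C2→Bb2 falls one short of a major seventh: minor.

minor seventh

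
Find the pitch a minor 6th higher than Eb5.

Counting six letter names up from E lands on C.
A minor sixth spans 8 semitones, so from Eb5 the target pitch is Cb6.

Cb6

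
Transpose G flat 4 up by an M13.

Counting six letter names plus an octave up from G lands on E.
A major thirteenth spans 21 semitones, so from Gb4 the target pitch is Eb6.

E flat 6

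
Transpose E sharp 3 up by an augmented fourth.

Four letter names up from E: A.
An augmented fourth is 6 semitones; 6 semitones up from E#3 gives A##3.

A double-sharp 3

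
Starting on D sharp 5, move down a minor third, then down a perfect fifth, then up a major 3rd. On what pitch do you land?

A minor third down from D#5 is B#4.
A perfect fifth down from B#4 is E#4.
A major third up from E#4 is G##4.

G double-sharp 4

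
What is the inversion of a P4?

The rule of nine gives the new number: 9 − 4 = 5, so a fourth becomes a fifth.
And perfect stays perfect under inversion, so we get a perfect fifth.

perfect 5th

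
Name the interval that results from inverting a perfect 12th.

First reduce the compound perfect twelfth to its simple form, a perfect fifth.
Interval numbers invert to sum to nine: 5 + 4 = 9, so a fifth inverts to a fourth.
Quality inverts too: perfect stays perfect. That makes the inversion a perfect fourth.

P4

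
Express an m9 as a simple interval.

minor 2nd

Each octave removed subtracts seven from the number: 9 − 7 = 2.
Quality carries through unchanged, so the simple form is a minor second.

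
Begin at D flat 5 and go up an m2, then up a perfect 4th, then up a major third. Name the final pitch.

C flat 6

Up a minor second from Db5: Ebb5 (1 semitone up).
Up a perfect fourth from Ebb5: Abb5 (5 semitones up).
Up a major third from Abb5: Cb6 (4 semitones up).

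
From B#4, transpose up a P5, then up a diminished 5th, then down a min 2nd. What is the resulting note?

A perfect fifth up from B#4 is F##5.
Up a diminished fifth from F##5: C#6 (6 semitones up).
C#6 down a minor second → B#5 (1 semitone).

B#5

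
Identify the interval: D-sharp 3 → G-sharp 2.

perfect 5th

Descending from D#3 to G#2 is the same interval as ascending G#2 to D#3.
G to D spans five letter names (G-A-B-C-D), so the interval is some kind of fifth.
The perfect fifth spans 7 semitones, and G#2 to D#3 is exactly 7 semitones — so this is a perfect fifth.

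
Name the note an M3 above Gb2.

The third takes the letter from G up to B.
A major third is 4 semitones; 4 semitones up from Gb2 gives Bb2.

Bb2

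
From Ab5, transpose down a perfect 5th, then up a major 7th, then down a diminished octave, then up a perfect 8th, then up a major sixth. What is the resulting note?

Ab5 down a perfect fifth → Db5 (7 semitones).
Db5 up a major seventh → C6 (11 semitones).
C6 down a diminished octave → C#5 (11 semitones).
Up a perfect octave from C#5: C#6 (12 semitones up).
C#6 up a major sixth → A#6 (9 semitones).

A#6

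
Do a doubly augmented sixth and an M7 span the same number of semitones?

A doubly augmented sixth spans 11 semitones, and a major seventh also spans 11 semitones — they're enharmonic.

Yes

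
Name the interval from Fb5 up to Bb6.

F to B spans four letter names (F-G-A-B), plus an octave: an eleventh.
The perfect eleventh is 17 semitones; here we have 18, one semitone wider: augmented.
(Equivalently, a compound augmented fourth: an augmented fourth plus an octave.)

augmented eleventh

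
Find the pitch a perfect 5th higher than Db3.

The fifth takes the letter from D up to A.
A perfect fifth spans 7 semitones, so from Db3 the target pitch is Ab3.

Ab3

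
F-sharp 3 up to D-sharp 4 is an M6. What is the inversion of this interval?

m3

Inverted interval numbers add to nine, so a sixth pairs with a third (6 + 3 = 9).
Quality inverts too: major becomes minor. That makes the inversion a minor third.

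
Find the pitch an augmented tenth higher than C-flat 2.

E 3

Three letters up from C (plus an octave) reaches E.
An augmented tenth is 17 semitones; 17 semitones up from Cb2 gives E3.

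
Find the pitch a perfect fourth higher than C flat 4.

F flat 4

The fourth takes the letter from C up to F.
A perfect fourth is 5 semitones; 5 semitones up from Cb4 gives Fb4.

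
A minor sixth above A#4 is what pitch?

F#5

Counting six letter names up from A lands on F.
A minor sixth spans 8 semitones, so from A#4 the target pitch is F#5.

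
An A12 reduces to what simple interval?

augmented fifth

Each octave removed subtracts seven from the number: 12 − 7 = 5.
Quality carries through unchanged, so the simple form is an augmented fifth.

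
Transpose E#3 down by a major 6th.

Counting six letter names down from E lands on G.
A major sixth spans 9 semitones, so from E#3 the target pitch is G#2.

G#2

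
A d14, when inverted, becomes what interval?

First reduce the compound diminished fourteenth to its simple form, a diminished seventh.
Inverted interval numbers add to nine, so a seventh pairs with a second (7 + 2 = 9).
Quality inverts too: diminished becomes augmented. That makes the inversion an augmented second.

A2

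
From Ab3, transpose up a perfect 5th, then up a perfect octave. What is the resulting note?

Ab3 up a perfect fifth → Eb4 (7 semitones).
Eb4 up a perfect octave → Eb5 (12 semitones).

Eb5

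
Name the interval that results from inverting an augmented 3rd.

Interval numbers invert to sum to nine: 3 + 6 = 9, so a third inverts to a sixth.
Quality inverts too: augmented becomes diminished. That makes the inversion a diminished sixth.

diminished 6th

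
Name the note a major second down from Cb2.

Bbb1

Two letter names down from C: B.
A major second is 2 semitones; 2 semitones down from Cb2 gives Bbb1.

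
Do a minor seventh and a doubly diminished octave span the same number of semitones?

A minor seventh spans 10 semitones, and a doubly diminished octave also spans 10 semitones — they're enharmonic.

Yes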